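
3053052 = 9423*324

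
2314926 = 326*7101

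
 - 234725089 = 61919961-296645050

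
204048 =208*981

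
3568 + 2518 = 6086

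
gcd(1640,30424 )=8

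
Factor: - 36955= - 5^1*19^1*389^1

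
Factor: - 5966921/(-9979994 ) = 2^( - 1)*4989997^ (-1)*5966921^1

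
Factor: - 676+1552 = 2^2 *3^1 * 73^1 =876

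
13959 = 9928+4031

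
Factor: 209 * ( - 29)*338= - 2^1*11^1*13^2* 19^1*29^1= -  2048618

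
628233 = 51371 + 576862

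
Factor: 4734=2^1*3^2*263^1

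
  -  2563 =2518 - 5081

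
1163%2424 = 1163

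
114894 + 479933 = 594827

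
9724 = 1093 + 8631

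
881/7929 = 1/9 = 0.11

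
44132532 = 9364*4713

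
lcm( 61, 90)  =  5490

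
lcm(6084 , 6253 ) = 225108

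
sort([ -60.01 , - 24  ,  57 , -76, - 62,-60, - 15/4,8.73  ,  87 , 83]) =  [-76,-62, - 60.01, - 60, - 24, -15/4,8.73  ,  57,83,  87 ] 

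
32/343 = 32/343  =  0.09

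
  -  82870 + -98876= - 181746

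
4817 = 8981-4164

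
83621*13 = 1087073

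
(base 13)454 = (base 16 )2e9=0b1011101001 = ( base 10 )745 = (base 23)199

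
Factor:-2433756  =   - 2^2*3^1 * 13^1 * 15601^1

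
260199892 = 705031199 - 444831307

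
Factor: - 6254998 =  - 2^1*37^1*181^1*467^1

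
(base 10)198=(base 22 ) 90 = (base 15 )d3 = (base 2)11000110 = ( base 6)530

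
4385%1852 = 681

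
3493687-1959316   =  1534371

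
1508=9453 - 7945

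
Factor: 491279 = 491279^1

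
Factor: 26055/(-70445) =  - 27/73 = - 3^3 *73^( - 1 ) 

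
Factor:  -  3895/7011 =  - 3^( - 2 )*5^1=- 5/9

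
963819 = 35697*27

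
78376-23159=55217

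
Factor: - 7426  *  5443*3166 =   -  127968827188=- 2^2*47^1 * 79^1*1583^1*5443^1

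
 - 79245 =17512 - 96757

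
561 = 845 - 284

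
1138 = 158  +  980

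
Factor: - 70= -2^1*5^1*7^1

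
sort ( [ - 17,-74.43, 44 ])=[ - 74.43, - 17, 44]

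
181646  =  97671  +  83975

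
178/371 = 178/371 =0.48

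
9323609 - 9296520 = 27089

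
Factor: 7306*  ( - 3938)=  - 2^2*11^1 * 13^1*  179^1 * 281^1  =  - 28771028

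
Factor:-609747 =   -  3^1*203249^1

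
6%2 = 0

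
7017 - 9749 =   -  2732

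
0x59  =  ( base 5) 324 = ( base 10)89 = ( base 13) 6B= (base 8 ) 131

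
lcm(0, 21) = 0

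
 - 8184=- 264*31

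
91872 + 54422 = 146294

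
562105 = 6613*85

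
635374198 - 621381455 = 13992743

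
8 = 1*8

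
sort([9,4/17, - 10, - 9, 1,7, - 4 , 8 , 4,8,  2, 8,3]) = [ - 10,  -  9,  -  4, 4/17, 1, 2,3,  4,7,8,8,8, 9] 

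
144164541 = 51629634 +92534907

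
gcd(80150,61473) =1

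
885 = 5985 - 5100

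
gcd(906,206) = 2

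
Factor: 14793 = 3^1*4931^1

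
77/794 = 77/794 = 0.10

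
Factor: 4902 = 2^1*3^1*19^1 * 43^1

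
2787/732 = 3 + 197/244 = 3.81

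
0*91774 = 0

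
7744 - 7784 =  -40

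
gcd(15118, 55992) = 2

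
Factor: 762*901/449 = 686562/449 = 2^1*3^1*17^1*53^1 * 127^1*449^( - 1)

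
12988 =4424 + 8564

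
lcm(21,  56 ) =168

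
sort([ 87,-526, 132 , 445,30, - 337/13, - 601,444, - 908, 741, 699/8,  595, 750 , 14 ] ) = [ - 908, - 601,  -  526,  -  337/13, 14, 30,87,699/8,132,444, 445, 595 , 741,750]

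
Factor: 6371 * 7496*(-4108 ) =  - 2^5 * 13^1*23^1 * 79^1*277^1*937^1 = - 196185821728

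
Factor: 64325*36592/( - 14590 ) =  - 2^3*5^1*31^1*83^1*1459^( - 1)*2287^1 = - 235378040/1459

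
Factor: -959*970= -930230 =- 2^1* 5^1*7^1*97^1 * 137^1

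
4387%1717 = 953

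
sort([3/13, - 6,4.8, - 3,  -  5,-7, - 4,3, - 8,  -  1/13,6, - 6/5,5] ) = [ - 8, - 7 , - 6,-5, - 4, - 3, - 6/5, - 1/13,3/13, 3,4.8,  5,6 ]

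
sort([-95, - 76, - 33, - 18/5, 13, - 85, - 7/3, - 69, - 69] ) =[ - 95, - 85, - 76, - 69, - 69,- 33 , - 18/5, - 7/3,13 ] 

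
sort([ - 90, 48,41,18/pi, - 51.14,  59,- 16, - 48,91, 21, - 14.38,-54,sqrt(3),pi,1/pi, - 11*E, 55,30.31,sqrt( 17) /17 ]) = [ - 90  , - 54, - 51.14, - 48, - 11 * E, - 16, - 14.38,sqrt( 17 )/17,  1/pi, sqrt(3 ), pi, 18/pi, 21, 30.31,41, 48,  55, 59,  91 ]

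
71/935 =71/935 = 0.08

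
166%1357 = 166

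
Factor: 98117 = 59^1*1663^1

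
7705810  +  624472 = 8330282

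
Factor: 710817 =3^1*41^1 * 5779^1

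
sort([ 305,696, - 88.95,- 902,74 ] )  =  [ - 902, - 88.95,74, 305, 696 ] 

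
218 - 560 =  - 342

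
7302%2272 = 486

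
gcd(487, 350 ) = 1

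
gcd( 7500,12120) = 60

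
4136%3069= 1067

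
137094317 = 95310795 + 41783522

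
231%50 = 31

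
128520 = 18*7140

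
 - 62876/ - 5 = 12575  +  1/5= 12575.20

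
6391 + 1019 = 7410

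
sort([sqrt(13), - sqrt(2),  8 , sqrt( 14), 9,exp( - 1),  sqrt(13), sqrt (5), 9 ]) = [ - sqrt( 2),  exp( - 1), sqrt( 5), sqrt( 13 ),sqrt(13), sqrt( 14 ),8, 9, 9]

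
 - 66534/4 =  - 33267/2 = - 16633.50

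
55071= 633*87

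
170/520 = 17/52 = 0.33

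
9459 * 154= 1456686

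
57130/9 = 57130/9 =6347.78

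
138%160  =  138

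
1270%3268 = 1270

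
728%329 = 70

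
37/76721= 37/76721=0.00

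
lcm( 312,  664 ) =25896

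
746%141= 41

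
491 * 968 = 475288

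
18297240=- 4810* ( - 3804) 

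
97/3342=97/3342 = 0.03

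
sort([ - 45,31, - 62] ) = [ - 62,-45, 31]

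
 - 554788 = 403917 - 958705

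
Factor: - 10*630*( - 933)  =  5877900  =  2^2*3^3*5^2*7^1*311^1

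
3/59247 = 1/19749= 0.00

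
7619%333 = 293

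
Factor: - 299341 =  - 7^2*41^1*149^1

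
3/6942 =1/2314 =0.00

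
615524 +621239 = 1236763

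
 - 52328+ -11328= - 63656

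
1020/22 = 46 + 4/11 = 46.36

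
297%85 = 42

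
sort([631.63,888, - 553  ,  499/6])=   [  -  553,499/6,631.63,888 ]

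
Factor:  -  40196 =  - 2^2*13^1 * 773^1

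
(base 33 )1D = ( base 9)51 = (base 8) 56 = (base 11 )42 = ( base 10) 46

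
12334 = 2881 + 9453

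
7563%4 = 3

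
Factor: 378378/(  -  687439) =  - 2^1*3^3*7^2 * 11^1*13^1*19^(- 1 )*97^( - 1 )*373^( - 1) 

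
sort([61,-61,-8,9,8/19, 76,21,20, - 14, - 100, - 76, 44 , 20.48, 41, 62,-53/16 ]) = [-100 , - 76,- 61, - 14, - 8, - 53/16, 8/19 , 9,20, 20.48,21, 41,44,61, 62,76 ] 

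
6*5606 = 33636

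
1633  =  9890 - 8257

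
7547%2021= 1484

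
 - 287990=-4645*62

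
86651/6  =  86651/6  =  14441.83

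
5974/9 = 663 + 7/9  =  663.78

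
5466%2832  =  2634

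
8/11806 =4/5903  =  0.00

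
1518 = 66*23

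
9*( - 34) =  - 306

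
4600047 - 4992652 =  - 392605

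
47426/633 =47426/633  =  74.92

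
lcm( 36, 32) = 288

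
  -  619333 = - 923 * 671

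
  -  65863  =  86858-152721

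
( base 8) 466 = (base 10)310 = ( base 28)b2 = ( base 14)182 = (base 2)100110110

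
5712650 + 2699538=8412188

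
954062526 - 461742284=492320242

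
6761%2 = 1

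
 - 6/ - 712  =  3/356 = 0.01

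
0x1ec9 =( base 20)je1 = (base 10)7881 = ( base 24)DG9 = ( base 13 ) 3783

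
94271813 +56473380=150745193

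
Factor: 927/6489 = 1/7 = 7^( - 1)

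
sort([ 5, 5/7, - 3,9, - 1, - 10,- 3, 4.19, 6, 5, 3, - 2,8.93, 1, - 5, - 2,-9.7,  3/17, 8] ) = [-10, - 9.7, - 5 , -3, - 3, - 2,  -  2, - 1,3/17,5/7,1 , 3,4.19, 5, 5, 6,  8  ,  8.93, 9]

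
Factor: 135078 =2^1 *3^1* 47^1*479^1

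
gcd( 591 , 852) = 3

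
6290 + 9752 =16042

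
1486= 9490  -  8004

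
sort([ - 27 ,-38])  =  [ - 38, - 27]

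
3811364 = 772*4937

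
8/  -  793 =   -  1+785/793= - 0.01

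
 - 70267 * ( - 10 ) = 702670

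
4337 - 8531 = -4194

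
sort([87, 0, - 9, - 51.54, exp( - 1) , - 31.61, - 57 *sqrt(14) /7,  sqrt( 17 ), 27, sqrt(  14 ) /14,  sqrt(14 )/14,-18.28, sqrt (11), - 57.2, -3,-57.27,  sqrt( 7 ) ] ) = [ - 57.27, - 57.2, - 51.54,-31.61, -57 * sqrt (14)/7, - 18.28, -9, - 3, 0,sqrt (14 )/14, sqrt( 14) /14, exp(  -  1), sqrt( 7),  sqrt(11 ),sqrt( 17),27, 87 ]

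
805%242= 79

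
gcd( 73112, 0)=73112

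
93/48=31/16 = 1.94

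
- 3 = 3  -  6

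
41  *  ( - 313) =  - 12833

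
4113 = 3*1371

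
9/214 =9/214 = 0.04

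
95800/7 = 95800/7 = 13685.71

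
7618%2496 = 130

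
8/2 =4=4.00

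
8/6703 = 8/6703 = 0.00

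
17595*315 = 5542425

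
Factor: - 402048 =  - 2^7*3^2*349^1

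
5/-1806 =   -  1 + 1801/1806 = - 0.00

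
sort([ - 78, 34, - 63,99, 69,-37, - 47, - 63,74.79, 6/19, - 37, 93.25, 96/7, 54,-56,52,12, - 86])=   [ - 86,  -  78, - 63, - 63 ,-56, - 47, - 37, - 37,6/19, 12, 96/7, 34, 52, 54,69 , 74.79, 93.25,99] 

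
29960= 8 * 3745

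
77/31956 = 77/31956 = 0.00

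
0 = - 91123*0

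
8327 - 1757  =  6570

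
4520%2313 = 2207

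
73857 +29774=103631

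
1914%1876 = 38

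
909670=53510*17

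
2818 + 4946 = 7764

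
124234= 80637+43597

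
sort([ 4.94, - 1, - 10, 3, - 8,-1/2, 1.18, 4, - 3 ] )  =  [ - 10,-8, - 3, -1, - 1/2, 1.18, 3,  4,4.94]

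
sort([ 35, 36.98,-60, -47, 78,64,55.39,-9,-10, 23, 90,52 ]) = [ - 60, - 47, - 10, - 9,  23,  35, 36.98,52, 55.39,64, 78, 90 ] 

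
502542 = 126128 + 376414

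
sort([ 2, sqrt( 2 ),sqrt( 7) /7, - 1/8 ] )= [  -  1/8,  sqrt( 7 ) /7  ,  sqrt( 2),2 ] 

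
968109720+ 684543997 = 1652653717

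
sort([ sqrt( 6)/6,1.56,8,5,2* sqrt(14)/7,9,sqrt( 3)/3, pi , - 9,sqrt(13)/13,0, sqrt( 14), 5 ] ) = [ - 9,0,sqrt( 13)/13,sqrt( 6)/6,  sqrt( 3)/3,2*sqrt(14)/7,1.56,pi, sqrt ( 14 ), 5,5,8, 9]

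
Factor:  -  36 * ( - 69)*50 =124200=2^3* 3^3* 5^2*  23^1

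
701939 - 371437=330502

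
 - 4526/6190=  - 1 + 832/3095=- 0.73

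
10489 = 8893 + 1596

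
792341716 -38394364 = 753947352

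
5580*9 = 50220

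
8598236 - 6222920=2375316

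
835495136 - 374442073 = 461053063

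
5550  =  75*74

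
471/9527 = 471/9527= 0.05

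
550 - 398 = 152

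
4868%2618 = 2250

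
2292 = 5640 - 3348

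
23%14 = 9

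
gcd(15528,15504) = 24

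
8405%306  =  143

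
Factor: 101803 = 13^1*41^1*191^1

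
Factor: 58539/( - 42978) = - 2^( - 1)*29^( - 1 )*79^1 = - 79/58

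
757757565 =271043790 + 486713775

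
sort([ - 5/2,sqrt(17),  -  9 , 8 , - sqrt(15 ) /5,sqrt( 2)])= [ - 9,-5/2, - sqrt(15)/5 , sqrt( 2 ), sqrt(17),8] 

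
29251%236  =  223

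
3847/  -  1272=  - 3847/1272 = - 3.02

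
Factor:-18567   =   - 3^2*2063^1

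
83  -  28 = 55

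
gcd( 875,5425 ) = 175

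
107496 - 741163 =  - 633667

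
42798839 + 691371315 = 734170154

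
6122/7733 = 6122/7733 = 0.79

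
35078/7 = 5011+1/7  =  5011.14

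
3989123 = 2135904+1853219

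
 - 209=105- 314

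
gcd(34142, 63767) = 1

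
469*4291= 2012479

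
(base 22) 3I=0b1010100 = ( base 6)220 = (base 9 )103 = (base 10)84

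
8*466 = 3728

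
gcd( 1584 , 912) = 48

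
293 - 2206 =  - 1913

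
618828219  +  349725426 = 968553645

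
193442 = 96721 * 2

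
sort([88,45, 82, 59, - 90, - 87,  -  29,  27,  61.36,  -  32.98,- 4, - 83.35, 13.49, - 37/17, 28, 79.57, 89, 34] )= [ - 90, - 87, -83.35,-32.98, - 29, - 4, - 37/17, 13.49,27, 28, 34 , 45, 59, 61.36, 79.57,82, 88, 89]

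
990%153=72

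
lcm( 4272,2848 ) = 8544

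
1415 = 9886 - 8471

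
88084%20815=4824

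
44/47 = 44/47 = 0.94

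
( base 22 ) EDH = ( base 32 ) 6T7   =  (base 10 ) 7079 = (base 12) 411B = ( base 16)1BA7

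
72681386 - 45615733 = 27065653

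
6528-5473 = 1055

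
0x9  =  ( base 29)9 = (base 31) 9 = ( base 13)9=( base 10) 9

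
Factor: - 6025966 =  - 2^1*31^1*83^1*1171^1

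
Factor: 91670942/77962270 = 5^( - 1)*11^1*61^( - 1 )*199^1*20939^1*127807^( - 1) = 45835471/38981135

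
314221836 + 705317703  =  1019539539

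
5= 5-0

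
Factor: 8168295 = 3^1 * 5^1*631^1*863^1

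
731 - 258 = 473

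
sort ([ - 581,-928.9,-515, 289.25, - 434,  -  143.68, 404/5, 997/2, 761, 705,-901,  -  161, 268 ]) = [-928.9,-901,-581,-515, - 434,-161,-143.68,404/5, 268, 289.25,  997/2,705,  761] 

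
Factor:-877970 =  -2^1*5^1*87797^1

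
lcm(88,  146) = 6424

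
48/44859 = 16/14953 = 0.00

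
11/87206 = 11/87206 = 0.00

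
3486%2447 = 1039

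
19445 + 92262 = 111707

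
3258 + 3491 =6749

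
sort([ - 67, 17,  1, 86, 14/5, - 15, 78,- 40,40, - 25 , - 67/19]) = [ - 67, - 40, - 25,-15, - 67/19,1,14/5,  17 , 40, 78, 86]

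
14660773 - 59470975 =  - 44810202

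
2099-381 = 1718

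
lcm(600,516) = 25800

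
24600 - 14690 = 9910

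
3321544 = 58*57268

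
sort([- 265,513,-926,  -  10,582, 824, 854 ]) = [ - 926, - 265,-10,513,582,  824,854 ]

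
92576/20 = 23144/5 = 4628.80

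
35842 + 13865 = 49707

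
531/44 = 531/44 = 12.07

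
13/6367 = 13/6367 = 0.00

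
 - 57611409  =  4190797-61802206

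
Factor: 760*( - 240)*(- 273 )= 49795200 = 2^7*3^2 * 5^2  *  7^1 *13^1*19^1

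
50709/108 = 469  +  19/36=469.53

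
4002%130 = 102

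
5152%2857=2295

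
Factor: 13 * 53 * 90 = 62010=2^1*3^2*5^1*13^1*53^1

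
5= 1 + 4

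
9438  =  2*4719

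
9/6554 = 9/6554=0.00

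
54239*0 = 0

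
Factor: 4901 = 13^2*29^1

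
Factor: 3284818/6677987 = 2^1*19^ (  -  1 )*131^(-1 ) * 191^1*2683^ ( - 1)*8599^1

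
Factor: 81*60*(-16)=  - 2^6*3^5*5^1= - 77760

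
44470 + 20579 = 65049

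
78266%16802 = 11058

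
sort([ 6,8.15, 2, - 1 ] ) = [ - 1,2,6, 8.15]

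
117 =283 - 166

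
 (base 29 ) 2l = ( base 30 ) 2j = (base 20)3J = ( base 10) 79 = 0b1001111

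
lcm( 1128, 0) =0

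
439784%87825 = 659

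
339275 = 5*67855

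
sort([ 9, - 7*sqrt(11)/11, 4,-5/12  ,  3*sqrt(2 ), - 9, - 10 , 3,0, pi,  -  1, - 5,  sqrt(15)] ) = [ - 10, - 9, - 5, - 7*sqrt( 11 ) /11, -1, -5/12, 0, 3,  pi, sqrt(15 ), 4,  3*sqrt(2 ), 9] 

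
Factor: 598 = 2^1*13^1*23^1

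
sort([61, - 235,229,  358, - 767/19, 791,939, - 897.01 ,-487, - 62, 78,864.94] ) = [ - 897.01, - 487, - 235, -62, -767/19, 61, 78,229,358,791,  864.94, 939] 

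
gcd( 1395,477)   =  9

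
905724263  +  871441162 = 1777165425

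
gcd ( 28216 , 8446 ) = 2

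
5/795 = 1/159 = 0.01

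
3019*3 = 9057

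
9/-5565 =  - 3/1855  =  - 0.00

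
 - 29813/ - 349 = 29813/349 = 85.42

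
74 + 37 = 111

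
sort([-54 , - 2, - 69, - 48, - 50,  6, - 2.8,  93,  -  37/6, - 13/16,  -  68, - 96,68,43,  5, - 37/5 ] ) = [ - 96, -69, - 68, - 54,  -  50 , - 48, - 37/5,- 37/6, - 2.8, - 2 , - 13/16 , 5, 6, 43, 68,93 ] 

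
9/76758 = 3/25586 = 0.00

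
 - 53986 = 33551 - 87537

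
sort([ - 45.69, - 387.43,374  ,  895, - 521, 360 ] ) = [  -  521,  -  387.43, - 45.69, 360,374, 895] 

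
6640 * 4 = 26560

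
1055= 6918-5863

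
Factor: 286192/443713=496/769 = 2^4*31^1*769^(-1 )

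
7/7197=7/7197 = 0.00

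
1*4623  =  4623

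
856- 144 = 712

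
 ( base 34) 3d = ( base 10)115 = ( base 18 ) 67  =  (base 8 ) 163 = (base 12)97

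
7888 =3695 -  - 4193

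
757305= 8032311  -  7275006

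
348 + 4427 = 4775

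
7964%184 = 52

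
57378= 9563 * 6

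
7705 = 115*67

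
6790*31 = 210490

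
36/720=1/20 = 0.05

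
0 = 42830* 0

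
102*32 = 3264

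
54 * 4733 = 255582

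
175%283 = 175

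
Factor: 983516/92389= 2^2*11^(-1 )*19^1*37^(  -  1 )*227^(-1)*12941^1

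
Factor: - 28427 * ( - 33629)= 955971583 = 7^1 * 31^1*131^1*33629^1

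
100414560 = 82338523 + 18076037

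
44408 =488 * 91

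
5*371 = 1855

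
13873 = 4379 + 9494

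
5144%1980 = 1184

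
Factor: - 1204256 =  -  2^5 * 37633^1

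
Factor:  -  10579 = -71^1* 149^1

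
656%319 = 18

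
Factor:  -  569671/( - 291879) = 3^ ( - 2)  *7^( -1 )*41^( -1) *113^( - 1 )*569671^1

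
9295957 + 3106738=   12402695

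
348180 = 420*829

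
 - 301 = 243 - 544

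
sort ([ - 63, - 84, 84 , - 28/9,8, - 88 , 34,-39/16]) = [ - 88, - 84, -63, - 28/9, - 39/16, 8, 34 , 84 ]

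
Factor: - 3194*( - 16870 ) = 2^2*5^1* 7^1*241^1*1597^1=53882780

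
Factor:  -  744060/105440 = - 37203/5272 = - 2^(-3 )*3^1*659^(-1)*12401^1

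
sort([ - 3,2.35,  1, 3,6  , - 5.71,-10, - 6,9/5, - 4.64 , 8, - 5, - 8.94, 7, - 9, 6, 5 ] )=[ - 10, - 9, -8.94,-6, - 5.71, - 5, - 4.64, - 3,  1, 9/5,2.35, 3,5, 6, 6,7,8 ]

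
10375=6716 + 3659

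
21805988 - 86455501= - 64649513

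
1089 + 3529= 4618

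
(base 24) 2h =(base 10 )65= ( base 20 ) 35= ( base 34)1V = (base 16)41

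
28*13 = 364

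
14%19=14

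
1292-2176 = -884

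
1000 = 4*250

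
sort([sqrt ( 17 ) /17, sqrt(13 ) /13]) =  [sqrt( 17)/17, sqrt( 13)/13 ] 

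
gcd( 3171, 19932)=453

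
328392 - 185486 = 142906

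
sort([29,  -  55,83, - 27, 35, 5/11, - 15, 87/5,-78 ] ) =[ - 78, - 55,-27, - 15, 5/11,87/5,29,35,83 ]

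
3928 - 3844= 84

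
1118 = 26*43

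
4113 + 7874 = 11987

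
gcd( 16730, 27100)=10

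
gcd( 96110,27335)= 35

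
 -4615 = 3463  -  8078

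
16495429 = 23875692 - 7380263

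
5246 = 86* 61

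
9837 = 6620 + 3217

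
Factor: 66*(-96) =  - 6336= -2^6*3^2 * 11^1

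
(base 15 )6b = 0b1100101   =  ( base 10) 101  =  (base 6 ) 245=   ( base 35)2v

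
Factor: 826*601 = 496426 = 2^1*7^1*59^1*601^1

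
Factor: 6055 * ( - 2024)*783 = - 2^3*3^3*5^1*7^1*11^1*23^1*29^1*173^1 = -9595915560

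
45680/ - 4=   -  11420/1 = - 11420.00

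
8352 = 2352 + 6000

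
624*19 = 11856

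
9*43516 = 391644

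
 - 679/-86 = 679/86 = 7.90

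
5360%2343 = 674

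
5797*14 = 81158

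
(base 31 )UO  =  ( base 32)TQ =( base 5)12304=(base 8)1672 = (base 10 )954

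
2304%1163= 1141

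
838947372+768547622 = 1607494994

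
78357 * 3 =235071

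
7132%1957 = 1261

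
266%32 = 10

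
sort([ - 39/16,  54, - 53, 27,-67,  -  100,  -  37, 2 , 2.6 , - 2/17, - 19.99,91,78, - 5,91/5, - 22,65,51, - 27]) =[ - 100, - 67, - 53, - 37, - 27, - 22, - 19.99, - 5,-39/16, - 2/17,2, 2.6,91/5,27, 51, 54,65, 78,91 ] 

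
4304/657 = 4304/657=6.55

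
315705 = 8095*39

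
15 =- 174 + 189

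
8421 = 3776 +4645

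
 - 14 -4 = - 18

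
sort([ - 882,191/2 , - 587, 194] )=[ - 882, - 587 , 191/2, 194 ] 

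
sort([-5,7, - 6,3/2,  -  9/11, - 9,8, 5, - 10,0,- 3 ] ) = [ - 10,  -  9, - 6, - 5, - 3, - 9/11,  0,3/2, 5,7, 8] 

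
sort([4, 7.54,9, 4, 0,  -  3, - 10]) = [ - 10, - 3,  0, 4,4,  7.54,9 ] 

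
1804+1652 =3456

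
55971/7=55971/7 = 7995.86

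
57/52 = 57/52  =  1.10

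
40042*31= 1241302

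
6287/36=174  +  23/36 = 174.64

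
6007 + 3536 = 9543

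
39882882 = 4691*8502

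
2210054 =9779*226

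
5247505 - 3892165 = 1355340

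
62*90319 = 5599778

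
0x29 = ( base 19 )23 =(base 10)41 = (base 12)35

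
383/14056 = 383/14056 =0.03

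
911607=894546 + 17061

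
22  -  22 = 0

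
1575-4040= - 2465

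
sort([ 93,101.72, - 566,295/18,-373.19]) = [ - 566, - 373.19, 295/18  ,  93,101.72 ]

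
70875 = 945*75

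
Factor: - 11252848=-2^4*277^1*2539^1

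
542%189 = 164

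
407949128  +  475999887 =883949015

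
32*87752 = 2808064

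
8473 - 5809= 2664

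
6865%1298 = 375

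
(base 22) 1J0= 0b1110000110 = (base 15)402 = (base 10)902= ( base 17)321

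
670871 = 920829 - 249958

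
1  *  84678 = 84678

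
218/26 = 109/13 = 8.38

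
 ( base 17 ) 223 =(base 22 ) 15L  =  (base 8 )1147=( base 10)615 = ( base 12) 433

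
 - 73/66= - 2 + 59/66 = - 1.11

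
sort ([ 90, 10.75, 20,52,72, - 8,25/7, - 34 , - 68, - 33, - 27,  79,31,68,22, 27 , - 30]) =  [ - 68, - 34, - 33, - 30  , - 27, - 8,25/7,10.75,20,22,27,31, 52,68,72,79,90] 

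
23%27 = 23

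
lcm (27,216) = 216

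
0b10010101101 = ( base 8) 2255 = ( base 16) 4ad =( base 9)1570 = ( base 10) 1197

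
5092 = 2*2546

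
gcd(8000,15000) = 1000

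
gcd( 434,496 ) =62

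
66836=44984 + 21852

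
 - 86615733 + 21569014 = -65046719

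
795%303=189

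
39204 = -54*( - 726)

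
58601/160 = 366 + 41/160 = 366.26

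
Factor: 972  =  2^2*3^5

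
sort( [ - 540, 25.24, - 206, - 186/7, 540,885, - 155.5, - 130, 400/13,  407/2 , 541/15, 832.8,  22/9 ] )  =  [ - 540, - 206, - 155.5, - 130, - 186/7, 22/9, 25.24, 400/13,541/15, 407/2, 540,832.8, 885]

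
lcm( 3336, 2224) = 6672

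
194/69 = 2 + 56/69 = 2.81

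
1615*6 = 9690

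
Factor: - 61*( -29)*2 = 2^1*29^1 * 61^1= 3538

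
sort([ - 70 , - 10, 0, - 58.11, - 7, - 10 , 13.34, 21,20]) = [ - 70,-58.11, - 10, - 10, - 7, 0, 13.34,20,  21 ] 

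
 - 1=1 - 2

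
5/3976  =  5/3976 =0.00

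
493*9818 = 4840274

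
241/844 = 241/844 = 0.29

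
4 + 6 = 10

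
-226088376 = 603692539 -829780915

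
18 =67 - 49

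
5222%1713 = 83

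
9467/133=9467/133 = 71.18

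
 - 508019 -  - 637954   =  129935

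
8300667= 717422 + 7583245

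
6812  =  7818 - 1006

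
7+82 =89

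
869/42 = 20+29/42= 20.69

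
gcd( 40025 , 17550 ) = 25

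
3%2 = 1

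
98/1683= 98/1683 = 0.06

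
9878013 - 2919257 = 6958756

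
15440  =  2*7720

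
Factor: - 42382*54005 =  - 2288839910  =  - 2^1 * 5^1*7^1*1543^1*21191^1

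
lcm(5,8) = 40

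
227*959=217693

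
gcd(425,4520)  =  5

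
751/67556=751/67556 = 0.01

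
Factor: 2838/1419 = 2^1 = 2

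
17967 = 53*339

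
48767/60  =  48767/60 = 812.78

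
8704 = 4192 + 4512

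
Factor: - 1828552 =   -  2^3*11^2*1889^1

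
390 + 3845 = 4235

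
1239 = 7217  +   - 5978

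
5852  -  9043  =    -  3191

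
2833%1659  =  1174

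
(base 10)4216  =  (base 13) 1BC4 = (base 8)10170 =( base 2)1000001111000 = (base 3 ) 12210011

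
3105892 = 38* 81734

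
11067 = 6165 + 4902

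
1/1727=1/1727=0.00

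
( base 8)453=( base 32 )9b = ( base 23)d0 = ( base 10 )299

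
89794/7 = 12827  +  5/7=12827.71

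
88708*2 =177416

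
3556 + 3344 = 6900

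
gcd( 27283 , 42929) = 1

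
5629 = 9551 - 3922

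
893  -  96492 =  - 95599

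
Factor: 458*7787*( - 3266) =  - 2^2 *13^1*23^1*71^1 * 229^1*599^1 = - 11648012636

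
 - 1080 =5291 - 6371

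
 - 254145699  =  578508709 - 832654408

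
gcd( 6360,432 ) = 24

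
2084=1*2084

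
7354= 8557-1203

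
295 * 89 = 26255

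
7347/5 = 7347/5 =1469.40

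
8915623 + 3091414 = 12007037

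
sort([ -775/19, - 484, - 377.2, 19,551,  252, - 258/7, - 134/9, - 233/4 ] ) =[ - 484, - 377.2,-233/4,- 775/19, - 258/7 , - 134/9,19,252, 551]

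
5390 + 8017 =13407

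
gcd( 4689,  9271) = 1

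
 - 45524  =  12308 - 57832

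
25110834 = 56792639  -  31681805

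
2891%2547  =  344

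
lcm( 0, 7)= 0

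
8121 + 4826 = 12947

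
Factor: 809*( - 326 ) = - 2^1*163^1*809^1 = - 263734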